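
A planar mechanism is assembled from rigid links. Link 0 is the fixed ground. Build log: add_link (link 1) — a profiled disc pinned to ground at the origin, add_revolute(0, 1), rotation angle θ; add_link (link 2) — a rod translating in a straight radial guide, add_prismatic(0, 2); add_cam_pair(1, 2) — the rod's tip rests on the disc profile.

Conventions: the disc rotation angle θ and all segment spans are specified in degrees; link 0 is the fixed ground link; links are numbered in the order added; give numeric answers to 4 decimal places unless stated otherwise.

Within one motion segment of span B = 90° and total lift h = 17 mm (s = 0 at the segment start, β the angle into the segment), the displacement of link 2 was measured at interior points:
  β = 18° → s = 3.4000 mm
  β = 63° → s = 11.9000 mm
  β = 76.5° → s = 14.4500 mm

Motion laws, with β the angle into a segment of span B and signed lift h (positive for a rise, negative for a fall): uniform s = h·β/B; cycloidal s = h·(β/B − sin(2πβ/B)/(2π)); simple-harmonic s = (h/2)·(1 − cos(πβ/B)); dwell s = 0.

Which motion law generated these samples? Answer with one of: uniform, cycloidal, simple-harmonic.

candidates at β/B = r: uniform s = h·r (linear in β); cycloidal s = h·(r − sin(2πr)/(2π)); simple-harmonic s = (h/2)(1 − cos(πr))
β=18°: printed 3.4000 | uniform 3.4000, cycloidal 0.8268, simple-harmonic 1.6234
β=63°: printed 11.9000 | uniform 11.9000, cycloidal 14.4732, simple-harmonic 13.4962
β=76.5°: printed 14.4500 | uniform 14.4500, cycloidal 16.6389, simple-harmonic 16.0736
only one law matches every sample → uniform

uniform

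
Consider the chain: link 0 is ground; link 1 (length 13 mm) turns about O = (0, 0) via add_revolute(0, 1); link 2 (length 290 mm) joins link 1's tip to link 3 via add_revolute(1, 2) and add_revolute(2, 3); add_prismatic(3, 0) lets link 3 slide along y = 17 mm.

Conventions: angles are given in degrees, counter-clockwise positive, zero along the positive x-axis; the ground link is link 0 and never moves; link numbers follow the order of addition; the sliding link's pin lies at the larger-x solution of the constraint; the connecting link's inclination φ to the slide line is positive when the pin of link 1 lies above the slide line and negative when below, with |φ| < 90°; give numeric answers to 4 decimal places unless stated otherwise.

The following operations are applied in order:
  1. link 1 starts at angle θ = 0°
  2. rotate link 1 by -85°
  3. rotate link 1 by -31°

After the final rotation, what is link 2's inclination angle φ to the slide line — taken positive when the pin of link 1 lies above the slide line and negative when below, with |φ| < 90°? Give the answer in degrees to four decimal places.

geometry: r = 13 mm, L = 290 mm, e = 17 mm; θ starts at 0°
rotate link 1 by -85°: θ ← 0° -85° = -85°
rotate link 1 by -31°: θ ← -85° -31° = -116°
h = r sin θ − e = -11.684323 − 17 = -28.684323
sin φ = h / L = -28.684323 / 290 = -0.09891146
φ = arcsin(-0.09891146) = -5.676491°

-5.6765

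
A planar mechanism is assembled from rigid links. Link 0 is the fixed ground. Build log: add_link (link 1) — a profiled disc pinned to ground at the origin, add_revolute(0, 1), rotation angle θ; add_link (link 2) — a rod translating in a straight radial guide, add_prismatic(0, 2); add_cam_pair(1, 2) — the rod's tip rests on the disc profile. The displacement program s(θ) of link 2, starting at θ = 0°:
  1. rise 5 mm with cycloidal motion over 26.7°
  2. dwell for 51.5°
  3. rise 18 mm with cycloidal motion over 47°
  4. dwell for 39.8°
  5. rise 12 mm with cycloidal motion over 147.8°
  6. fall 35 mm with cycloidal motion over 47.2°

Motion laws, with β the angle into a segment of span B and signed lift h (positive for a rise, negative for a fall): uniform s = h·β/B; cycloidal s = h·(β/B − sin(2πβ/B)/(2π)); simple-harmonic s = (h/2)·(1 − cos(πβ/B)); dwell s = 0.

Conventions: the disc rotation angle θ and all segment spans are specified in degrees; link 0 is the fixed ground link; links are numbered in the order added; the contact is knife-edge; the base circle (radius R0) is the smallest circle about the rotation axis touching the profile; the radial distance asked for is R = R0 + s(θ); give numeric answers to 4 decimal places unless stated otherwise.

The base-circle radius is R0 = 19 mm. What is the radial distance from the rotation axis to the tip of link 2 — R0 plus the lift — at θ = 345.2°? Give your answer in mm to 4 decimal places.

seg 1 [0°–26.7°] cycloidal, h=5: full span → s += 5 → s = 5.0000
seg 2 [26.7°–78.2°] dwell: s stays 5.0000
seg 3 [78.2°–125.2°] cycloidal, h=18: full span → s += 18 → s = 23.0000
seg 4 [125.2°–165°] dwell: s stays 23.0000
seg 5 [165°–312.8°] cycloidal, h=12: full span → s += 12 → s = 35.0000
seg 6 [312.8°–360°] cycloidal, h=-35: θ=345.2° here. β=32.4, B=47.2. -35·(0.6864 − sin(2π·0.6864)/(2π)) = -29.1575 → s = 5.8425
R = R0 + s = 19 + 5.8425 = 24.8425

24.8425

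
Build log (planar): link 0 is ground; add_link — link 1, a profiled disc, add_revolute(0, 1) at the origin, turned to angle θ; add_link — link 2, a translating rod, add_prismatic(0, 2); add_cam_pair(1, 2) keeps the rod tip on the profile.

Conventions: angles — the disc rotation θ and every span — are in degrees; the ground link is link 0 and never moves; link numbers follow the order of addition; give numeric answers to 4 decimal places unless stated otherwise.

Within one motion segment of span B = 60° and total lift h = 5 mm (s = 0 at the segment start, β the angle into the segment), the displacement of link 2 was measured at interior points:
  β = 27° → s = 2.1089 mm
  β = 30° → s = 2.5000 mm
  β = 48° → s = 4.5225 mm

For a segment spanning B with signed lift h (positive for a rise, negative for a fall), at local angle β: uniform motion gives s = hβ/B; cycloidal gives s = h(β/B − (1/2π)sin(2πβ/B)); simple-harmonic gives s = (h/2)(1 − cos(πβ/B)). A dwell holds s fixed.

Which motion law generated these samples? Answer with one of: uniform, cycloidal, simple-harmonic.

candidates at β/B = r: uniform s = h·r (linear in β); cycloidal s = h·(r − sin(2πr)/(2π)); simple-harmonic s = (h/2)(1 − cos(πr))
β=27°: printed 2.1089 | uniform 2.2500, cycloidal 2.0041, simple-harmonic 2.1089
β=30°: printed 2.5000 | uniform 2.5000, cycloidal 2.5000, simple-harmonic 2.5000
β=48°: printed 4.5225 | uniform 4.0000, cycloidal 4.7568, simple-harmonic 4.5225
only one law matches every sample → simple-harmonic

simple-harmonic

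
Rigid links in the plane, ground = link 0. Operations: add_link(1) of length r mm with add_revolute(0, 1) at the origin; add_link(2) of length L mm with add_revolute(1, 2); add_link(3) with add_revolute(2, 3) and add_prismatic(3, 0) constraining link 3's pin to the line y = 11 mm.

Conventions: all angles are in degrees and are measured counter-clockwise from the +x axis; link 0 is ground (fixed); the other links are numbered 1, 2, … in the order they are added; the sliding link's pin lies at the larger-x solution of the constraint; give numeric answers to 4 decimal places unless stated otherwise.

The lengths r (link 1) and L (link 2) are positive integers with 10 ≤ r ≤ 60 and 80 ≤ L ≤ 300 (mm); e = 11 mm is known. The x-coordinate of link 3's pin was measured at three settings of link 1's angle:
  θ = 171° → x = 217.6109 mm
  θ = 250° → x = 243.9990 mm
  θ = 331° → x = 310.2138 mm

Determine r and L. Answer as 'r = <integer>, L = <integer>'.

constraint per measurement: (x − r cos θ)² + (r sin θ − e)² = L²
subtracting the θ₁ and θ₂ equations cancels the r² and L² terms:
r = (x₁² − x₂²) / (2[(x₁cos θ₁ + e sin θ₁) − (x₂cos θ₂ + e sin θ₂)]) = 50.9999 → r = 51
L² = (x₁ − r cos θ₁)² + (r sin θ₁ − e)² = 71824.0227 → L = 268.0000 → L = 268
check at θ₃=331°: x = 310.2138 (printed 310.2138) ✓

r = 51, L = 268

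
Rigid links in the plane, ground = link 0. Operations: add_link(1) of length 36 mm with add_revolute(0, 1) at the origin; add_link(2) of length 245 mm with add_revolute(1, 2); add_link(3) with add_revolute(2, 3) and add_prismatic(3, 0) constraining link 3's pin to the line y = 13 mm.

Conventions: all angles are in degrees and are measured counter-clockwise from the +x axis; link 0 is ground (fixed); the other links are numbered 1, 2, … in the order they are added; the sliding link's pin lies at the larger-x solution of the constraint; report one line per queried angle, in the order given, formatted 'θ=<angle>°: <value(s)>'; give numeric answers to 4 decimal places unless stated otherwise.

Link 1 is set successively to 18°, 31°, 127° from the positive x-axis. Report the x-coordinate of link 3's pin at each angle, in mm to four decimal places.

geometry: r = 36 mm, L = 245 mm, e = 13 mm
θ=18°: crank pin P = (r cos θ, r sin θ) = (34.238035, 11.124612)
θ=18°: h = r sin θ − e = 11.124612 − 13 = -1.875388
θ=18°: x = r cos θ + √(L² − h²) = 34.238035 + 244.992822 = 279.230857
θ=31°: crank pin P = (r cos θ, r sin θ) = (30.858023, 18.541371)
θ=31°: h = r sin θ − e = 18.541371 − 13 = 5.541371
θ=31°: x = r cos θ + √(L² − h²) = 30.858023 + 244.937325 = 275.795348
θ=127°: crank pin P = (r cos θ, r sin θ) = (-21.665341, 28.750878)
θ=127°: h = r sin θ − e = 28.750878 − 13 = 15.750878
θ=127°: x = r cos θ + √(L² − h²) = -21.665341 + 244.493169 = 222.827828

θ=18°: 279.2309
θ=31°: 275.7953
θ=127°: 222.8278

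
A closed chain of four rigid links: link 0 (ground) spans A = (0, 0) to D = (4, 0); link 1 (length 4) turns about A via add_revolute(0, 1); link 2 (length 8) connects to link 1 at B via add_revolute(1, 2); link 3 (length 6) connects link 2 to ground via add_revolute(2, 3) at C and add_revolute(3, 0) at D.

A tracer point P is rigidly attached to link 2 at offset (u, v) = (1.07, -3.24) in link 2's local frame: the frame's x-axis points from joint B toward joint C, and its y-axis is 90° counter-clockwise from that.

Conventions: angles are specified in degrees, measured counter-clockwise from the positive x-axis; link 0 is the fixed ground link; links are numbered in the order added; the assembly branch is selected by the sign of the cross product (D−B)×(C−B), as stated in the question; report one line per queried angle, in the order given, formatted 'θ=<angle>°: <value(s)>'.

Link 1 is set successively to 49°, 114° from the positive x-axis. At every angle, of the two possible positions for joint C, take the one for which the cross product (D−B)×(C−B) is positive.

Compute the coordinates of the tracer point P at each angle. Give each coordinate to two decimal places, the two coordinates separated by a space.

A=(0,0), D=(4.00,0)
θ=49°: B = A + 4.00·(cos49°, sin49°) = (2.6242, 3.0188)
θ=49°: |BD| = 3.3175
θ=49°: circle(B,8.00) ∩ circle(D,6.00): a=5.8788, h=5.4259
θ=49°:   candidates: C₊=(9.9995,-0.0805) cross=18.001; C₋=(0.1248,-4.5807) cross=-18.001
θ=49°:   branch + wants cross > 0 → take C=(9.9995,-0.0805) (cross=18.001)
θ=49°: ex = (C−B)/|BC| = (0.9219,-0.3874); ey = (0.3874,0.9219)
θ=49°: P = B + 1.07·ex + -3.24·ey = (2.3554,-0.3827)
θ=114°: B = A + 4.00·(cos114°, sin114°) = (-1.6269, 3.6542)
θ=114°: |BD| = 6.7094
θ=114°: circle(B,8.00) ∩ circle(D,6.00): a=5.4413, h=5.8645
θ=114°:   candidates: C₊=(6.1305,5.6090) cross=39.347; C₋=(-0.2575,-4.2277) cross=-39.347
θ=114°:   branch + wants cross > 0 → take C=(6.1305,5.6090) (cross=39.347)
θ=114°: ex = (C−B)/|BC| = (0.9697,0.2444); ey = (-0.2444,0.9697)
θ=114°: P = B + 1.07·ex + -3.24·ey = (0.2023,0.7739)

θ=49°: 2.36 -0.38
θ=114°: 0.20 0.77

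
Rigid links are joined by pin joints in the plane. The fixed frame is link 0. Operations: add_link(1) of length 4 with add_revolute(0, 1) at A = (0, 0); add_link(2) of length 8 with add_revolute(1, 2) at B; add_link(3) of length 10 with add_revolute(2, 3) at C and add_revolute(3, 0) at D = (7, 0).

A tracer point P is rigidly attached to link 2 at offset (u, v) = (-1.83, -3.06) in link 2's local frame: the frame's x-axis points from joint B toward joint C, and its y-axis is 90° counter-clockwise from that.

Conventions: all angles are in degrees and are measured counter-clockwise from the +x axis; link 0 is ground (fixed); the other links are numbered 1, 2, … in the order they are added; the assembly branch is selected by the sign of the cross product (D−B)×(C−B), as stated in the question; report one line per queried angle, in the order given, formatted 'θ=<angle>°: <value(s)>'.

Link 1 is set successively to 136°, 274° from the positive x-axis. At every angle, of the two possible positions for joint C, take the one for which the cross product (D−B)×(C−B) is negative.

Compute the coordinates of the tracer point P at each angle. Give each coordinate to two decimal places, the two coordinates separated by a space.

A=(0,0), D=(7.00,0)
θ=136°: B = A + 4.00·(cos136°, sin136°) = (-2.8774, 2.7786)
θ=136°: |BD| = 10.2608
θ=136°: circle(B,8.00) ∩ circle(D,10.00): a=3.3761, h=7.2527
θ=136°:   candidates: C₊=(2.3367,8.8461) cross=74.418; C₋=(-1.5914,-5.1173) cross=-74.418
θ=136°:   branch - wants cross < 0 → take C=(-1.5914,-5.1173) (cross=-74.418)
θ=136°: ex = (C−B)/|BC| = (0.1607,-0.9870); ey = (0.9870,0.1607)
θ=136°: P = B + -1.83·ex + -3.06·ey = (-6.1917,4.0930)
θ=274°: B = A + 4.00·(cos274°, sin274°) = (0.2790, -3.9903)
θ=274°: |BD| = 7.8162
θ=274°: circle(B,8.00) ∩ circle(D,10.00): a=1.6052, h=7.8373
θ=274°:   candidates: C₊=(-2.3417,3.5683) cross=61.258; C₋=(5.6603,-9.9099) cross=-61.258
θ=274°:   branch - wants cross < 0 → take C=(5.6603,-9.9099) (cross=-61.258)
θ=274°: ex = (C−B)/|BC| = (0.6727,-0.7400); ey = (0.7400,0.6727)
θ=274°: P = B + -1.83·ex + -3.06·ey = (-3.2162,-4.6945)

θ=136°: -6.19 4.09
θ=274°: -3.22 -4.69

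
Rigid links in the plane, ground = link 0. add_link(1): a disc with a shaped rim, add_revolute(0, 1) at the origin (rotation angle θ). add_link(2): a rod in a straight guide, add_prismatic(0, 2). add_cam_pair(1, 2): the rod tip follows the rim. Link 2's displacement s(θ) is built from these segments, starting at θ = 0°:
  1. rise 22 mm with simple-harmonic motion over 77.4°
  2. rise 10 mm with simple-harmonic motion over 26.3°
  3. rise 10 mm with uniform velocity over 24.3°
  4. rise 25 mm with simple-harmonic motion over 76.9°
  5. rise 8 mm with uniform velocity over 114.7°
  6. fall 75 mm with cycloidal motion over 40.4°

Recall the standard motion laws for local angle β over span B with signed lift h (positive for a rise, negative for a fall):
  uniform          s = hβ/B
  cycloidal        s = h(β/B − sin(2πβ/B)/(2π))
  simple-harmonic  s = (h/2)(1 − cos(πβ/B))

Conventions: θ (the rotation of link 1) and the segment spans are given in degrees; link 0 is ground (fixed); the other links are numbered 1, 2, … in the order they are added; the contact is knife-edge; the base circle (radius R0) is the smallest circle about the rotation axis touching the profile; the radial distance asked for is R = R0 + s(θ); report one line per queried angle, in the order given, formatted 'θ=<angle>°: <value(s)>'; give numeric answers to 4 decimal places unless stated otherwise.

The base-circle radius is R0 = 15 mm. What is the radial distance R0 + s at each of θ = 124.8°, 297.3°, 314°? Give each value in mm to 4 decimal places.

segment 1 (0° to 77.4°, simple-harmonic, h = 22) is passed completely: s = 0.0000 + (22) = 22.0000
segment 2 (77.4° to 103.7°, simple-harmonic, h = 10) is passed completely: s = 22.0000 + (10) = 32.0000
θ = 124.8° falls in segment 3 (103.7° to 128°, uniform, h = 10): β = 124.8 − 103.7 = 21.1°, B = 24.3°; Δs = 10·21.1/24.3 = 8.6831; s = 32.0000 + 8.6831 = 40.6831
segment 3 (103.7° to 128°, uniform, h = 10) is passed completely: s = 32.0000 + (10) = 42.0000
segment 4 (128° to 204.9°, simple-harmonic, h = 25) is passed completely: s = 42.0000 + (25) = 67.0000
θ = 297.3° falls in segment 5 (204.9° to 319.6°, uniform, h = 8): β = 297.3 − 204.9 = 92.4°, B = 114.7°; Δs = 8·92.4/114.7 = 6.4446; s = 67.0000 + 6.4446 = 73.4446
θ = 314° falls in segment 5 (204.9° to 319.6°, uniform, h = 8): β = 314 − 204.9 = 109.1°, B = 114.7°; Δs = 8·109.1/114.7 = 7.6094; s = 67.0000 + 7.6094 = 74.6094
θ=124.8°: R = R0 + s = 15 + 40.6831 = 55.6831
θ=297.3°: R = R0 + s = 15 + 73.4446 = 88.4446
θ=314°: R = R0 + s = 15 + 74.6094 = 89.6094

θ=124.8°: 55.6831
θ=297.3°: 88.4446
θ=314°: 89.6094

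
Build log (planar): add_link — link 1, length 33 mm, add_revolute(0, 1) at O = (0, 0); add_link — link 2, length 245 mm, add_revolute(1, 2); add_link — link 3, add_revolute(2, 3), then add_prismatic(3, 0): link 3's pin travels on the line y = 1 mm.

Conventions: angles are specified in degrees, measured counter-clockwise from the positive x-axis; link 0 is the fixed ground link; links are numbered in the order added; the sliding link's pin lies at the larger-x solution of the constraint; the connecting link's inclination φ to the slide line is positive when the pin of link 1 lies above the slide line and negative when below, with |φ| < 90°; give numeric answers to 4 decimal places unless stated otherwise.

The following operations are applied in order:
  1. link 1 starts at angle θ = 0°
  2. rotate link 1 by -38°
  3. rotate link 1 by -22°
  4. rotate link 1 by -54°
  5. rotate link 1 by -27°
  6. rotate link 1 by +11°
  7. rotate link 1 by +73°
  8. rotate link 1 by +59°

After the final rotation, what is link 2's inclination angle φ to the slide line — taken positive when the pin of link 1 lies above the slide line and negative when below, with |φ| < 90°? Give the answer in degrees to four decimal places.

geometry: r = 33 mm, L = 245 mm, e = 1 mm; θ starts at 0°
rotate link 1 by -38°: θ ← 0° -38° = -38°
rotate link 1 by -22°: θ ← -38° -22° = -60°
rotate link 1 by -54°: θ ← -60° -54° = -114°
rotate link 1 by -27°: θ ← -114° -27° = -141°
rotate link 1 by +11°: θ ← -141° +11° = -130°
rotate link 1 by +73°: θ ← -130° +73° = -57°
rotate link 1 by +59°: θ ← -57° +59° = 2°
h = r sin θ − e = 1.151683 − 1 = 0.151683
sin φ = h / L = 0.151683 / 245 = 0.00061912
φ = arcsin(0.00061912) = 0.035473°

0.0355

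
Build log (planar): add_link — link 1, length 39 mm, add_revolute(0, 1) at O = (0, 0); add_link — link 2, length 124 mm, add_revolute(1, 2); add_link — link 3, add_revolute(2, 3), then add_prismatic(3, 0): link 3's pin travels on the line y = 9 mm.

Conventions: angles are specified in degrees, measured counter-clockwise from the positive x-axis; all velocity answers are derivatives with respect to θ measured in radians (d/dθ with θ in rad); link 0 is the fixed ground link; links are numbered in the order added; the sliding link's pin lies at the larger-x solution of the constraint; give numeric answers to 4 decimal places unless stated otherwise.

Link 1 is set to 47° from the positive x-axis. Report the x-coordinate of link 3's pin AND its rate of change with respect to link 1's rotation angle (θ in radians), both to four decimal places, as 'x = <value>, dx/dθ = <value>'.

geometry: r = 39 mm, L = 124 mm, e = 9 mm
crank pin P = (r cos θ, r sin θ) = (26.597936, 28.522794)
h = r sin θ − e = 28.522794 − 9 = 19.522794
x = r cos θ + √(L² − h²) = 26.597936 + 122.453503 = 149.051439
dx/dθ = −r sin θ − h·r cos θ/√(L² − h²) (θ in radians; h = 19.522794) = -32.763310

x = 149.0514, dx/dθ = -32.7633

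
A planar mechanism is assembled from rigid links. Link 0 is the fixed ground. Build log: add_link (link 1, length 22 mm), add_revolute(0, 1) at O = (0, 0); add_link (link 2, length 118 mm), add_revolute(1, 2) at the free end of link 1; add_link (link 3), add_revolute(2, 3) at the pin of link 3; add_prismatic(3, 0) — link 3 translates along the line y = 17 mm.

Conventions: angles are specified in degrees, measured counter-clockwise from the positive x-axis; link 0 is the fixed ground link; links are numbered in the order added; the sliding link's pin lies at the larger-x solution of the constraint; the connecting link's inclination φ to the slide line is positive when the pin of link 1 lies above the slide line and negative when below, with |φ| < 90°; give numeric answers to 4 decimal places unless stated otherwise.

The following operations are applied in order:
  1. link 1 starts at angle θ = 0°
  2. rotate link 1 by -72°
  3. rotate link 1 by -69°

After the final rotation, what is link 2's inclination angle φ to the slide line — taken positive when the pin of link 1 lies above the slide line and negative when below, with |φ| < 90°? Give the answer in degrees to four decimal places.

geometry: r = 22 mm, L = 118 mm, e = 17 mm; θ starts at 0°
rotate link 1 by -72°: θ ← 0° -72° = -72°
rotate link 1 by -69°: θ ← -72° -69° = -141°
h = r sin θ − e = -13.845049 − 17 = -30.845049
sin φ = h / L = -30.845049 / 118 = -0.26139872
φ = arcsin(-0.26139872) = -15.153073°

-15.1531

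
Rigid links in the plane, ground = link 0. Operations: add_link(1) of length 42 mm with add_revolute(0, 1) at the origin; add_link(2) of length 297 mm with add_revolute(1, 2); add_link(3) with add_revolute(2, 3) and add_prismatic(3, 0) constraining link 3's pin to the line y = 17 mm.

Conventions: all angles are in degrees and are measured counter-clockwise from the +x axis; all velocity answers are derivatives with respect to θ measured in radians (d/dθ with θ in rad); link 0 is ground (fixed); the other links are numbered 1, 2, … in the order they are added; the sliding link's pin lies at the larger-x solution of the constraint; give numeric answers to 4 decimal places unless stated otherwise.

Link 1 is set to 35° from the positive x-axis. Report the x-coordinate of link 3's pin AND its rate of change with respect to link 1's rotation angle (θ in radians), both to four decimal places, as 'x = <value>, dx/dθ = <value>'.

geometry: r = 42 mm, L = 297 mm, e = 17 mm
crank pin P = (r cos θ, r sin θ) = (34.404386, 24.090210)
h = r sin θ − e = 24.090210 − 17 = 7.090210
x = r cos θ + √(L² − h²) = 34.404386 + 296.915356 = 331.319742
dx/dθ = −r sin θ − h·r cos θ/√(L² − h²) (θ in radians; h = 7.090210) = -24.911772

x = 331.3197, dx/dθ = -24.9118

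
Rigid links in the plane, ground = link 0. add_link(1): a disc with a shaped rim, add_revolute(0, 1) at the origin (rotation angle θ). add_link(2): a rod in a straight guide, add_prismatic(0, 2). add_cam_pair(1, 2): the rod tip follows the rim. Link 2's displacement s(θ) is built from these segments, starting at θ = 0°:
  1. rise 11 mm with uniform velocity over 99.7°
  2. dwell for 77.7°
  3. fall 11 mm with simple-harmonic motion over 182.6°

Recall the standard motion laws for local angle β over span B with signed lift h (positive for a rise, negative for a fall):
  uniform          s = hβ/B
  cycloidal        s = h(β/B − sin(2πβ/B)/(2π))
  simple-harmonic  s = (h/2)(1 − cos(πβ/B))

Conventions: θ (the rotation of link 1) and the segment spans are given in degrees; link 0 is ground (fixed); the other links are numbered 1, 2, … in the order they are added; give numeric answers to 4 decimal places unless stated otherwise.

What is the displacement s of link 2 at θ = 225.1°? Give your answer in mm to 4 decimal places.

segment 1 (0° to 99.7°, uniform, h = 11) is passed completely: s = 0.0000 + (11) = 11.0000
segment 2 (99.7° to 177.4°, dwell): s unchanged at 11.0000
θ = 225.1° falls in segment 3 (177.4° to 360°, simple-harmonic, h = -11): β = 225.1 − 177.4 = 47.7°, B = 182.6°; Δs = -11/2·(1 − cos(π·0.2612)) = -1.7505; s = 11.0000 − 1.7505 = 9.2495

9.2495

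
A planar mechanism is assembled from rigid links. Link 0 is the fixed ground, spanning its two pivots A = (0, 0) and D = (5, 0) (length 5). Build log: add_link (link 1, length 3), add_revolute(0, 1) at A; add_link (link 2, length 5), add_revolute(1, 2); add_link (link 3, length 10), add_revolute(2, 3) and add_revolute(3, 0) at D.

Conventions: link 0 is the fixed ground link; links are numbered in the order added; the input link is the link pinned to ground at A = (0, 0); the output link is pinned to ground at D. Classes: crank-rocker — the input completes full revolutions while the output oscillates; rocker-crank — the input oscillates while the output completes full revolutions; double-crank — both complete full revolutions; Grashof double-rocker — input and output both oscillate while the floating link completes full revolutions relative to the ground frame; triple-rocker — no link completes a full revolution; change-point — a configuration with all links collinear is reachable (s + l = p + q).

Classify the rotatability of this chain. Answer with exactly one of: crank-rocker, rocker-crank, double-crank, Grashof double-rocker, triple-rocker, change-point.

lengths: ground=5, input=3, coupler=5, output=10
sorted: s=3 (shortest), l=10 (longest), p+q=10
s + l = 13 vs p + q = 10
s + l > p + q → non-Grashof → no link fully rotates → triple-rocker

triple-rocker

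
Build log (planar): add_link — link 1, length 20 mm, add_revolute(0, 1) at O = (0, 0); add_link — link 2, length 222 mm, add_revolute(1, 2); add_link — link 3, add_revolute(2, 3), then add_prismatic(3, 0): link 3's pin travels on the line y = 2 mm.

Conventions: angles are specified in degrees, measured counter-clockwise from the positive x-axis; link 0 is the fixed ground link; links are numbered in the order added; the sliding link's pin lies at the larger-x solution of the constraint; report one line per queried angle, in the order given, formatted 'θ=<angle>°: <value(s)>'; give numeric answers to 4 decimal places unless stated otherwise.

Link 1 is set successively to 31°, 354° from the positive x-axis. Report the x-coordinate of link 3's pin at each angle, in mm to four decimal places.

geometry: r = 20 mm, L = 222 mm, e = 2 mm
θ=31°: crank pin P = (r cos θ, r sin θ) = (17.143346, 10.300761)
θ=31°: h = r sin θ − e = 10.300761 − 2 = 8.300761
θ=31°: x = r cos θ + √(L² − h²) = 17.143346 + 221.844760 = 238.988106
θ=354°: crank pin P = (r cos θ, r sin θ) = (19.890438, -2.090569)
θ=354°: h = r sin θ − e = -2.090569 − 2 = -4.090569
θ=354°: x = r cos θ + √(L² − h²) = 19.890438 + 221.962310 = 241.852748

θ=31°: 238.9881
θ=354°: 241.8527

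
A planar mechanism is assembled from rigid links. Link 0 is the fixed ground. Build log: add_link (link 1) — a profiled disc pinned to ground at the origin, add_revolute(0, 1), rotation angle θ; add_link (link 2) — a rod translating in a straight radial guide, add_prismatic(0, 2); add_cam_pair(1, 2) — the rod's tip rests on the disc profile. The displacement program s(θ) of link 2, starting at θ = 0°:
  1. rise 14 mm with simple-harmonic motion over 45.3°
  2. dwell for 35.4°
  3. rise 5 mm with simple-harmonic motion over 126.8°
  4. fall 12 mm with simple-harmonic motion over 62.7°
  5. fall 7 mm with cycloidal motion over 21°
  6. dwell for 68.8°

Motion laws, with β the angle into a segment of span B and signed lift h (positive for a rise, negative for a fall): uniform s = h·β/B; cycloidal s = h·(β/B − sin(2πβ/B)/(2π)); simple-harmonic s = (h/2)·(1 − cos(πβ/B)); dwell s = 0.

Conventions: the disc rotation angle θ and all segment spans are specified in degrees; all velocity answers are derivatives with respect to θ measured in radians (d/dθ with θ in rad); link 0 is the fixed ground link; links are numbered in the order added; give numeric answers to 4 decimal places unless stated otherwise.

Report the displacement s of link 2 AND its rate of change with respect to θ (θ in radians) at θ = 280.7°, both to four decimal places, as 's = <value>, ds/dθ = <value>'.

seg 1 [0°–45.3°] simple-harmonic, h=14: full span → s += 14 → s = 14.0000
seg 2 [45.3°–80.7°] dwell: s stays 14.0000
seg 3 [80.7°–207.5°] simple-harmonic, h=5: full span → s += 5 → s = 19.0000
seg 4 [207.5°–270.2°] simple-harmonic, h=-12: full span → s += -12 → s = 7.0000
seg 5 [270.2°–291.2°] cycloidal, h=-7: θ=280.7° here. β=10.5, B=21. -7·(0.5000 − sin(2π·0.5000)/(2π)) = -3.5000 → s = 3.5000
velocity in seg [270.2°–291.2°] (cycloidal), θ in radians: β = 10.5° = 0.1833 rad, B = 21° = 0.3665 rad; ds/dθ = (h/B)(1 − cos(2πβ/B)) = ((-7)/0.3665)(1 − cos(2π·0.5000)) = -38.197186 mm/rad

s = 3.5000, ds/dθ = -38.1972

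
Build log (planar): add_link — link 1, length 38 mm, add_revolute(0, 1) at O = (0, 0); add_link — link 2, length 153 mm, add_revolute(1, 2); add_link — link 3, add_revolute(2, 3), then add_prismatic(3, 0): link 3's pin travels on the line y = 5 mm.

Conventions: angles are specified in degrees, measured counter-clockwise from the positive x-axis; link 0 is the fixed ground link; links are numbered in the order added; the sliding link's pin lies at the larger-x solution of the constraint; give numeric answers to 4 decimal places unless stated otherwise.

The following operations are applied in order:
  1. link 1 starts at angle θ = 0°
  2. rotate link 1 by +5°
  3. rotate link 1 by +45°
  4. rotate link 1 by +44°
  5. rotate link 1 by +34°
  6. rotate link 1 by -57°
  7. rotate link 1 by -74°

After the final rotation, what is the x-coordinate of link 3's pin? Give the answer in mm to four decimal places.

geometry: r = 38 mm, L = 153 mm, e = 5 mm; θ starts at 0°
rotate link 1 by +5°: θ ← 0° +5° = 5°
rotate link 1 by +45°: θ ← 5° +45° = 50°
rotate link 1 by +44°: θ ← 50° +44° = 94°
rotate link 1 by +34°: θ ← 94° +34° = 128°
rotate link 1 by -57°: θ ← 128° -57° = 71°
rotate link 1 by -74°: θ ← 71° -74° = -3°
crank pin P = (r cos θ, r sin θ) = (37.947922, -1.988766)
h = r sin θ − e = -1.988766 − 5 = -6.988766
x = r cos θ + √(L² − h²) = 37.947922 + 152.840299 = 190.788222

190.7882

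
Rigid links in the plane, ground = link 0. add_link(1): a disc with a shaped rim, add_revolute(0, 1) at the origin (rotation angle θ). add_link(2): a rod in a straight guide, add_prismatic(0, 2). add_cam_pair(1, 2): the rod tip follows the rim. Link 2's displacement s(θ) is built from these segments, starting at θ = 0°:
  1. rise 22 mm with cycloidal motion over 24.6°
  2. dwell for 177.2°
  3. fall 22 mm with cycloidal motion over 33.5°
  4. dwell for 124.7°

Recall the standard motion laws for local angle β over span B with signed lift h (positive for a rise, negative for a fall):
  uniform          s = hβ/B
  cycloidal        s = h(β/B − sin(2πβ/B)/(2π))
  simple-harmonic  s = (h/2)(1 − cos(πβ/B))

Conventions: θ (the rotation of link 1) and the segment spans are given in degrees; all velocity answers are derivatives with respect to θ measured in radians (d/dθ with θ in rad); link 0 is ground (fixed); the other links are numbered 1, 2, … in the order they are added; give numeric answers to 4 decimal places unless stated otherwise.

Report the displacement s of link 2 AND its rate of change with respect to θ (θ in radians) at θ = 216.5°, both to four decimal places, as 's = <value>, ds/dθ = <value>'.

segment 1 (0° to 24.6°, cycloidal, h = 22) is passed completely: s = 0.0000 + (22) = 22.0000
segment 2 (24.6° to 201.8°, dwell): s unchanged at 22.0000
θ = 216.5° falls in segment 3 (201.8° to 235.3°, cycloidal, h = -22): β = 216.5 − 201.8 = 14.7°, B = 33.5°; Δs = -22·(0.4388 − sin(2π·0.4388)/(2π)) = -8.3404; s = 22.0000 − 8.3404 = 13.6596
velocity in seg [201.8°–235.3°] (cycloidal), θ in radians: β = 14.7° = 0.2566 rad, B = 33.5° = 0.5847 rad; ds/dθ = (h/B)(1 − cos(2πβ/B)) = ((-22)/0.5847)(1 − cos(2π·0.4388)) = -72.506951 mm/rad

s = 13.6596, ds/dθ = -72.5070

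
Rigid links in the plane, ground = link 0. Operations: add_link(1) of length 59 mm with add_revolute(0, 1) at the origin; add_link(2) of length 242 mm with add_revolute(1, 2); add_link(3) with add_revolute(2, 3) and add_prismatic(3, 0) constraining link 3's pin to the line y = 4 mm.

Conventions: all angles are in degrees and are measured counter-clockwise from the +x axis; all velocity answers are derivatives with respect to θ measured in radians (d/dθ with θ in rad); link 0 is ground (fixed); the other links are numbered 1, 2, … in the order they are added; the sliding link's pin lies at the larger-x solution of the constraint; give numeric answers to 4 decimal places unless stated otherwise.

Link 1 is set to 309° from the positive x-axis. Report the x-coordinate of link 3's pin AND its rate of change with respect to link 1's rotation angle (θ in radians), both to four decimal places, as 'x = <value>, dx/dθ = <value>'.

geometry: r = 59 mm, L = 242 mm, e = 4 mm
crank pin P = (r cos θ, r sin θ) = (37.129903, -45.851612)
h = r sin θ − e = -45.851612 − 4 = -49.851612
x = r cos θ + √(L² − h²) = 37.129903 + 236.809664 = 273.939567
dx/dθ = −r sin θ − h·r cos θ/√(L² − h²) (θ in radians; h = -49.851612) = 53.667955

x = 273.9396, dx/dθ = 53.6680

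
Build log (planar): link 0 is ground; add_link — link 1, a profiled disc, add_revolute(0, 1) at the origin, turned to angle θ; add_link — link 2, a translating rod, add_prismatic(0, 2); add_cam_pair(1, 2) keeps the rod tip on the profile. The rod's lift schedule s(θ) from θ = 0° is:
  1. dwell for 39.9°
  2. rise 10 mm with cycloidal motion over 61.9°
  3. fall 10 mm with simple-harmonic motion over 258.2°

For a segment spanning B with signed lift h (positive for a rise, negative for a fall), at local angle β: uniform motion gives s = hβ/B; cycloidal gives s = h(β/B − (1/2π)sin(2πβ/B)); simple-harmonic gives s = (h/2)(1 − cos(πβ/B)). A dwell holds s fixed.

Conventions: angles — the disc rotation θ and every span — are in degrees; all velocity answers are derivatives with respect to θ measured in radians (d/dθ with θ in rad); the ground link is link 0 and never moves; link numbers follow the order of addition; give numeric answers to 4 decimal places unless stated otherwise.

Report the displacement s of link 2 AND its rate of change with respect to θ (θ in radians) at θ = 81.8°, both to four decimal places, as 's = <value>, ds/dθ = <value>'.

seg 1 [0°–39.9°] dwell: s stays 0.0000
seg 2 [39.9°–101.8°] cycloidal, h=10: θ=81.8° here. β=41.9, B=61.9. 10·(0.6769 − sin(2π·0.6769)/(2π)) = 8.1956 → s = 8.1956
velocity in seg [39.9°–101.8°] (cycloidal), θ in radians: β = 41.9° = 0.7313 rad, B = 61.9° = 1.0804 rad; ds/dθ = (h/B)(1 − cos(2πβ/B)) = (10/1.0804)(1 − cos(2π·0.6769)) = 13.359742 mm/rad

s = 8.1956, ds/dθ = 13.3597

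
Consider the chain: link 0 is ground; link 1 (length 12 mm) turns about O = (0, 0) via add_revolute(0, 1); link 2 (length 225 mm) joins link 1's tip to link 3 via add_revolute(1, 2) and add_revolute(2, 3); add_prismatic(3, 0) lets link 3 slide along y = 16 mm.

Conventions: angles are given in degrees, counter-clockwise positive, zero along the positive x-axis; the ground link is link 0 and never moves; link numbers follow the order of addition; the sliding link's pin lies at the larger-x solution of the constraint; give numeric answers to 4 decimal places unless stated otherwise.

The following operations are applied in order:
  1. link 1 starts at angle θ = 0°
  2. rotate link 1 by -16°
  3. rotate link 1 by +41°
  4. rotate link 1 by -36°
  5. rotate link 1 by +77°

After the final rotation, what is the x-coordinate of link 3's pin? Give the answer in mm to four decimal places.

geometry: r = 12 mm, L = 225 mm, e = 16 mm; θ starts at 0°
rotate link 1 by -16°: θ ← 0° -16° = -16°
rotate link 1 by +41°: θ ← -16° +41° = 25°
rotate link 1 by -36°: θ ← 25° -36° = -11°
rotate link 1 by +77°: θ ← -11° +77° = 66°
crank pin P = (r cos θ, r sin θ) = (4.880840, 10.962545)
h = r sin θ − e = 10.962545 − 16 = -5.037455
x = r cos θ + √(L² − h²) = 4.880840 + 224.943602 = 229.824442

229.8244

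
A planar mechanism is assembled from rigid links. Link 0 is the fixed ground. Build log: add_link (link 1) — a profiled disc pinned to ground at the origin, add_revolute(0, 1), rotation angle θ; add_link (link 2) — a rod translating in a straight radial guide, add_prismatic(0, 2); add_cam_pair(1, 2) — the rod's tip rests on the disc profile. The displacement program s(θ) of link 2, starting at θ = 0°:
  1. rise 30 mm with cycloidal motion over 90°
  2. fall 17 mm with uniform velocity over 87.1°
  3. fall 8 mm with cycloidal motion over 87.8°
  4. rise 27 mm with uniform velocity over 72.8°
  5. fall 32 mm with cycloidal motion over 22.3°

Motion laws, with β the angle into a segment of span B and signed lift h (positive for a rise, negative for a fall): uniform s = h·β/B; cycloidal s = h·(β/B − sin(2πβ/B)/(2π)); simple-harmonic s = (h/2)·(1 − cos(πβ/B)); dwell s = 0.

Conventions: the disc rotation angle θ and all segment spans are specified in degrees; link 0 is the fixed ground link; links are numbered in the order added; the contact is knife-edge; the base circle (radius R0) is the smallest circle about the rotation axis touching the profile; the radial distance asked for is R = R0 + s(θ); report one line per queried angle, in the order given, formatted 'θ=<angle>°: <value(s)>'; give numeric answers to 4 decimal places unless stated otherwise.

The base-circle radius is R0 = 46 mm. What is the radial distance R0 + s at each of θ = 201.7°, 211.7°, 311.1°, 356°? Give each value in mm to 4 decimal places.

seg 1 [0°–90°] cycloidal, h=30: full span → s += 30 → s = 30.0000
seg 2 [90°–177.1°] uniform, h=-17: full span → s += -17 → s = 13.0000
seg 3 [177.1°–264.9°] cycloidal, h=-8: θ=201.7° here. β=24.6, B=87.8. -8·(0.2802 − sin(2π·0.2802)/(2π)) = -0.9910 → s = 12.0090
seg 3 [177.1°–264.9°] cycloidal, h=-8: θ=211.7° here. β=34.6, B=87.8. -8·(0.3941 − sin(2π·0.3941)/(2π)) = -2.3664 → s = 10.6336
seg 3 [177.1°–264.9°] cycloidal, h=-8: full span → s += -8 → s = 5.0000
seg 4 [264.9°–337.7°] uniform, h=27: θ=311.1° here. β=46.2, B=72.8. 27·46.2/72.8 = 17.1346 → s = 22.1346
seg 4 [264.9°–337.7°] uniform, h=27: full span → s += 27 → s = 32.0000
seg 5 [337.7°–360°] cycloidal, h=-32: θ=356° here. β=18.3, B=22.3. -32·(0.8206 − sin(2π·0.8206)/(2π)) = -30.8597 → s = 1.1403
θ=201.7°: R = R0 + s = 46 + 12.0090 = 58.0090
θ=211.7°: R = R0 + s = 46 + 10.6336 = 56.6336
θ=311.1°: R = R0 + s = 46 + 22.1346 = 68.1346
θ=356°: R = R0 + s = 46 + 1.1403 = 47.1403

θ=201.7°: 58.0090
θ=211.7°: 56.6336
θ=311.1°: 68.1346
θ=356°: 47.1403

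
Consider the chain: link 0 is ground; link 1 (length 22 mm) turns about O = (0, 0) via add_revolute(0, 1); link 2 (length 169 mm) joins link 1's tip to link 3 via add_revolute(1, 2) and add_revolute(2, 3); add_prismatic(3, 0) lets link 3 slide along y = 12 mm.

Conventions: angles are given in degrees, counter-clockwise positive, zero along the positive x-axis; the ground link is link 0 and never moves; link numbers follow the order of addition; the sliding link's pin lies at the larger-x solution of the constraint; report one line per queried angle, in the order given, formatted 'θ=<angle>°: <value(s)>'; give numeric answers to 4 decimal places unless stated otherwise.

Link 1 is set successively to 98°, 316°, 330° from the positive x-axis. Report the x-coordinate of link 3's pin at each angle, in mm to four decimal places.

geometry: r = 22 mm, L = 169 mm, e = 12 mm
θ=98°: crank pin P = (r cos θ, r sin θ) = (-3.061808, 21.785898)
θ=98°: h = r sin θ − e = 21.785898 − 12 = 9.785898
θ=98°: x = r cos θ + √(L² − h²) = -3.061808 + 168.716437 = 165.654629
θ=316°: crank pin P = (r cos θ, r sin θ) = (15.825476, -15.282484)
θ=316°: h = r sin θ − e = -15.282484 − 12 = -27.282484
θ=316°: x = r cos θ + √(L² − h²) = 15.825476 + 166.783291 = 182.608766
θ=330°: crank pin P = (r cos θ, r sin θ) = (19.052559, -11.000000)
θ=330°: h = r sin θ − e = -11.000000 − 12 = -23.000000
θ=330°: x = r cos θ + √(L² − h²) = 19.052559 + 167.427596 = 186.480155

θ=98°: 165.6546
θ=316°: 182.6088
θ=330°: 186.4802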